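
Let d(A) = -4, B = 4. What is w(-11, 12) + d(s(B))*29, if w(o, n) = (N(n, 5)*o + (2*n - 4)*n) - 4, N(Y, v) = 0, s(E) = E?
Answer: 120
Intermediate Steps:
w(o, n) = -4 + n*(-4 + 2*n) (w(o, n) = (0*o + (2*n - 4)*n) - 4 = (0 + (-4 + 2*n)*n) - 4 = (0 + n*(-4 + 2*n)) - 4 = n*(-4 + 2*n) - 4 = -4 + n*(-4 + 2*n))
w(-11, 12) + d(s(B))*29 = (-4 - 4*12 + 2*12**2) - 4*29 = (-4 - 48 + 2*144) - 116 = (-4 - 48 + 288) - 116 = 236 - 116 = 120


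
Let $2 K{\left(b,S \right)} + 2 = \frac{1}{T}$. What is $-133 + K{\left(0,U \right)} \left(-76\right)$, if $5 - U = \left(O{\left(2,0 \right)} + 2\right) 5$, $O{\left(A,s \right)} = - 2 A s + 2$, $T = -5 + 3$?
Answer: $-38$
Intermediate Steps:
$T = -2$
$O{\left(A,s \right)} = 2 - 2 A s$ ($O{\left(A,s \right)} = - 2 A s + 2 = 2 - 2 A s$)
$U = -15$ ($U = 5 - \left(\left(2 - 4 \cdot 0\right) + 2\right) 5 = 5 - \left(\left(2 + 0\right) + 2\right) 5 = 5 - \left(2 + 2\right) 5 = 5 - 4 \cdot 5 = 5 - 20 = -15$)
$K{\left(b,S \right)} = - \frac{5}{4}$ ($K{\left(b,S \right)} = -1 + \frac{1}{2 \left(-2\right)} = -1 + \frac{1}{2} \left(- \frac{1}{2}\right) = -1 - \frac{1}{4} = - \frac{5}{4}$)
$-133 + K{\left(0,U \right)} \left(-76\right) = -133 - -95 = -133 + 95 = -38$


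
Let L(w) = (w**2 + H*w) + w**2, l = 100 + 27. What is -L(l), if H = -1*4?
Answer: -31750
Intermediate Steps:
l = 127
H = -4
L(w) = -4*w + 2*w**2 (L(w) = (w**2 - 4*w) + w**2 = -4*w + 2*w**2)
-L(l) = -2*127*(-2 + 127) = -2*127*125 = -1*31750 = -31750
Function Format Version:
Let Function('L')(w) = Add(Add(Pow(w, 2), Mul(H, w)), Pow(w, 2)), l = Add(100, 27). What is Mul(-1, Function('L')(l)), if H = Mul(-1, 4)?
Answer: -31750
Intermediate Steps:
l = 127
H = -4
Function('L')(w) = Add(Mul(-4, w), Mul(2, Pow(w, 2))) (Function('L')(w) = Add(Add(Pow(w, 2), Mul(-4, w)), Pow(w, 2)) = Add(Mul(-4, w), Mul(2, Pow(w, 2))))
Mul(-1, Function('L')(l)) = Mul(-1, Mul(2, 127, Add(-2, 127))) = Mul(-1, Mul(2, 127, 125)) = Mul(-1, 31750) = -31750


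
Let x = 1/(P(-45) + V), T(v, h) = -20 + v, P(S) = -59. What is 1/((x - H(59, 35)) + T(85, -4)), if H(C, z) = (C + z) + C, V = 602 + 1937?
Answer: -2480/218239 ≈ -0.011364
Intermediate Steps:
V = 2539
H(C, z) = z + 2*C
x = 1/2480 (x = 1/(-59 + 2539) = 1/2480 ≈ 0.00040323)
1/((x - H(59, 35)) + T(85, -4)) = 1/((1/2480 - (35 + 2*59)) + (-20 + 85)) = 1/((1/2480 - (35 + 118)) + 65) = 1/((1/2480 - 1*153) + 65) = 1/((1/2480 - 153) + 65) = 1/(-379439/2480 + 65) = 1/(-218239/2480) = -2480/218239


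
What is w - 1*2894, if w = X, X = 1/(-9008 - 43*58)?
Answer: -33286789/11502 ≈ -2894.0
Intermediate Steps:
X = -1/11502 (X = 1/(-9008 - 2494) = 1/(-11502) = -1/11502 ≈ -8.6941e-5)
w = -1/11502 ≈ -8.6941e-5
w - 1*2894 = -1/11502 - 1*2894 = -1/11502 - 2894 = -33286789/11502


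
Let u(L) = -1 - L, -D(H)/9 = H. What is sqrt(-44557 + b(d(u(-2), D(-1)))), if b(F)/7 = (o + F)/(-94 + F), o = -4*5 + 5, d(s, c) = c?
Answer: I*sqrt(321920755)/85 ≈ 211.08*I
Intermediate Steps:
D(H) = -9*H
o = -15 (o = -20 + 5 = -15)
b(F) = 7*(-15 + F)/(-94 + F) (b(F) = 7*((-15 + F)/(-94 + F)) = 7*(-15 + F)/(-94 + F))
sqrt(-44557 + b(d(u(-2), D(-1)))) = sqrt(-44557 + 7*(-15 - 9*(-1))/(-94 - 9*(-1))) = sqrt(-44557 + 7*(-15 + 9)/(-94 + 9)) = sqrt(-44557 + 7*(-6)/(-85)) = sqrt(-44557 + 7*(-1/85)*(-6)) = sqrt(-44557 + 42/85) = sqrt(-3787303/85) = I*sqrt(321920755)/85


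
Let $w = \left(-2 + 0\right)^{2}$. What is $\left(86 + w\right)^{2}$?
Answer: $8100$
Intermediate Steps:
$w = 4$ ($w = \left(-2\right)^{2} = 4$)
$\left(86 + w\right)^{2} = \left(86 + 4\right)^{2} = 90^{2} = 8100$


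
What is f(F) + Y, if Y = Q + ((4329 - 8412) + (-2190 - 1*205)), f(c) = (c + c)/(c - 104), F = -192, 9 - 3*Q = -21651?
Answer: 27502/37 ≈ 743.30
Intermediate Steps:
Q = 7220 (Q = 3 - ⅓*(-21651) = 3 + 7217 = 7220)
f(c) = 2*c/(-104 + c) (f(c) = (2*c)/(-104 + c) = 2*c/(-104 + c))
Y = 742 (Y = 7220 + ((4329 - 8412) + (-2190 - 1*205)) = 7220 + (-4083 + (-2190 - 205)) = 7220 + (-4083 - 2395) = 7220 - 6478 = 742)
f(F) + Y = 2*(-192)/(-104 - 192) + 742 = 2*(-192)/(-296) + 742 = 2*(-192)*(-1/296) + 742 = 48/37 + 742 = 27502/37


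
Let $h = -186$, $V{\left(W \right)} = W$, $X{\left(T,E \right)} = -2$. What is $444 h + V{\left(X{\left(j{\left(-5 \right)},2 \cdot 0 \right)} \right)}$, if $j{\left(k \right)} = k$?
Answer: $-82586$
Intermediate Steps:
$444 h + V{\left(X{\left(j{\left(-5 \right)},2 \cdot 0 \right)} \right)} = 444 \left(-186\right) - 2 = -82584 - 2 = -82586$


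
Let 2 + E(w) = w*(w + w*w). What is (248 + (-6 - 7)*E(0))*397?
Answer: 108778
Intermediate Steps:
E(w) = -2 + w*(w + w**2) (E(w) = -2 + w*(w + w*w) = -2 + w*(w + w**2))
(248 + (-6 - 7)*E(0))*397 = (248 + (-6 - 7)*(-2 + 0**2 + 0**3))*397 = (248 - 13*(-2 + 0 + 0))*397 = (248 - 13*(-2))*397 = (248 + 26)*397 = 274*397 = 108778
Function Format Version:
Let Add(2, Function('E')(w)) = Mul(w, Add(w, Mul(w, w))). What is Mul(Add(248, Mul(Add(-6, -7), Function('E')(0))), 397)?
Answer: 108778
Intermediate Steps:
Function('E')(w) = Add(-2, Mul(w, Add(w, Pow(w, 2)))) (Function('E')(w) = Add(-2, Mul(w, Add(w, Mul(w, w)))) = Add(-2, Mul(w, Add(w, Pow(w, 2)))))
Mul(Add(248, Mul(Add(-6, -7), Function('E')(0))), 397) = Mul(Add(248, Mul(Add(-6, -7), Add(-2, Pow(0, 2), Pow(0, 3)))), 397) = Mul(Add(248, Mul(-13, Add(-2, 0, 0))), 397) = Mul(Add(248, Mul(-13, -2)), 397) = Mul(Add(248, 26), 397) = Mul(274, 397) = 108778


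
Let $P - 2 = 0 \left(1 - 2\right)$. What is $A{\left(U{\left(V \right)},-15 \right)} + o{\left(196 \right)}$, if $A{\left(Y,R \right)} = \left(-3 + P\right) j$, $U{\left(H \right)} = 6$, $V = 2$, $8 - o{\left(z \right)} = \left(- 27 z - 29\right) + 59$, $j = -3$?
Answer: $5273$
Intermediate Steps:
$o{\left(z \right)} = -22 + 27 z$ ($o{\left(z \right)} = 8 - \left(\left(- 27 z - 29\right) + 59\right) = 8 - \left(\left(-29 - 27 z\right) + 59\right) = 8 - \left(30 - 27 z\right) = 8 + \left(-30 + 27 z\right) = -22 + 27 z$)
$P = 2$ ($P = 2 + 0 \left(1 - 2\right) = 2 + 0 \left(-1\right) = 2 + 0 = 2$)
$A{\left(Y,R \right)} = 3$ ($A{\left(Y,R \right)} = \left(-3 + 2\right) \left(-3\right) = \left(-1\right) \left(-3\right) = 3$)
$A{\left(U{\left(V \right)},-15 \right)} + o{\left(196 \right)} = 3 + \left(-22 + 27 \cdot 196\right) = 3 + \left(-22 + 5292\right) = 3 + 5270 = 5273$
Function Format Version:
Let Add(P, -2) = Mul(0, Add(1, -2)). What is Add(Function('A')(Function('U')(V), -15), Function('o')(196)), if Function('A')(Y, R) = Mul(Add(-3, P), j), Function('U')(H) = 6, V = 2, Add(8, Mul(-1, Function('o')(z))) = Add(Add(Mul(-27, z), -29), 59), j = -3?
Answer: 5273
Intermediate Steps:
Function('o')(z) = Add(-22, Mul(27, z)) (Function('o')(z) = Add(8, Mul(-1, Add(Add(Mul(-27, z), -29), 59))) = Add(8, Mul(-1, Add(Add(-29, Mul(-27, z)), 59))) = Add(8, Mul(-1, Add(30, Mul(-27, z)))) = Add(8, Add(-30, Mul(27, z))) = Add(-22, Mul(27, z)))
P = 2 (P = Add(2, Mul(0, Add(1, -2))) = Add(2, Mul(0, -1)) = Add(2, 0) = 2)
Function('A')(Y, R) = 3 (Function('A')(Y, R) = Mul(Add(-3, 2), -3) = Mul(-1, -3) = 3)
Add(Function('A')(Function('U')(V), -15), Function('o')(196)) = Add(3, Add(-22, Mul(27, 196))) = Add(3, Add(-22, 5292)) = Add(3, 5270) = 5273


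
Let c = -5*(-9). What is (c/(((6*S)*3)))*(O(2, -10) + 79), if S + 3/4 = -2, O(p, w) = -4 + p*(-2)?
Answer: -710/11 ≈ -64.545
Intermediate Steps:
O(p, w) = -4 - 2*p
S = -11/4 (S = -3/4 - 2 = -11/4 ≈ -2.7500)
c = 45
(c/(((6*S)*3)))*(O(2, -10) + 79) = (45/(((6*(-11/4))*3)))*((-4 - 2*2) + 79) = (45/((-33/2*3)))*((-4 - 4) + 79) = (45/(-99/2))*(-8 + 79) = (45*(-2/99))*71 = -10/11*71 = -710/11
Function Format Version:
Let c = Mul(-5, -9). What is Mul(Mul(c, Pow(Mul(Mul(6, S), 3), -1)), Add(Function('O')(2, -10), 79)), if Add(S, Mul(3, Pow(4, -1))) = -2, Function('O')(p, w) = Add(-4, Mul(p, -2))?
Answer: Rational(-710, 11) ≈ -64.545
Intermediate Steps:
Function('O')(p, w) = Add(-4, Mul(-2, p))
S = Rational(-11, 4) (S = Add(Rational(-3, 4), -2) = Rational(-11, 4) ≈ -2.7500)
c = 45
Mul(Mul(c, Pow(Mul(Mul(6, S), 3), -1)), Add(Function('O')(2, -10), 79)) = Mul(Mul(45, Pow(Mul(Mul(6, Rational(-11, 4)), 3), -1)), Add(Add(-4, Mul(-2, 2)), 79)) = Mul(Mul(45, Pow(Mul(Rational(-33, 2), 3), -1)), Add(Add(-4, -4), 79)) = Mul(Mul(45, Pow(Rational(-99, 2), -1)), Add(-8, 79)) = Mul(Mul(45, Rational(-2, 99)), 71) = Mul(Rational(-10, 11), 71) = Rational(-710, 11)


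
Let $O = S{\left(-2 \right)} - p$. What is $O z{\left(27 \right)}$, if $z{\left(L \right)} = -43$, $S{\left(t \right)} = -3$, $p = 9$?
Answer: $516$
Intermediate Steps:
$O = -12$ ($O = -3 - 9 = -12$)
$O z{\left(27 \right)} = \left(-12\right) \left(-43\right) = 516$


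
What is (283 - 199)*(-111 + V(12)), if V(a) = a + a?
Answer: -7308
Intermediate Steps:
V(a) = 2*a
(283 - 199)*(-111 + V(12)) = (283 - 199)*(-111 + 2*12) = 84*(-111 + 24) = 84*(-87) = -7308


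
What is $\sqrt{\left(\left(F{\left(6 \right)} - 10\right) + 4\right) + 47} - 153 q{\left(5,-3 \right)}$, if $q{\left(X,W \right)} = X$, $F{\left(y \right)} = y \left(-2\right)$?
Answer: $-765 + \sqrt{29} \approx -759.62$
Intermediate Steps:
$F{\left(y \right)} = - 2 y$
$\sqrt{\left(\left(F{\left(6 \right)} - 10\right) + 4\right) + 47} - 153 q{\left(5,-3 \right)} = \sqrt{\left(\left(\left(-2\right) 6 - 10\right) + 4\right) + 47} - 765 = \sqrt{\left(\left(-12 - 10\right) + 4\right) + 47} - 765 = \sqrt{\left(-22 + 4\right) + 47} - 765 = \sqrt{-18 + 47} - 765 = \sqrt{29} - 765 = -765 + \sqrt{29}$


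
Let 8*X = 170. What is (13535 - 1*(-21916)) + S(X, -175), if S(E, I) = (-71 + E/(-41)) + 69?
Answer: 5813551/164 ≈ 35449.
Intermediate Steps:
X = 85/4 (X = (⅛)*170 = 85/4 ≈ 21.250)
S(E, I) = -2 - E/41 (S(E, I) = (-71 + E*(-1/41)) + 69 = (-71 - E/41) + 69 = -2 - E/41)
(13535 - 1*(-21916)) + S(X, -175) = (13535 - 1*(-21916)) + (-2 - 1/41*85/4) = (13535 + 21916) + (-2 - 85/164) = 35451 - 413/164 = 5813551/164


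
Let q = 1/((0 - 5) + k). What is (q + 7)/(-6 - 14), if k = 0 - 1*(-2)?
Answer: -⅓ ≈ -0.33333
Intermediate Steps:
k = 2 (k = 0 + 2 = 2)
q = -⅓ (q = 1/((0 - 5) + 2) = 1/(-5 + 2) = 1/(-3) = -⅓ ≈ -0.33333)
(q + 7)/(-6 - 14) = (-⅓ + 7)/(-6 - 14) = (20/3)/(-20) = -1/20*20/3 = -⅓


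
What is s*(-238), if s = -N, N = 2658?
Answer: 632604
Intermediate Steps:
s = -2658 (s = -1*2658 = -2658)
s*(-238) = -2658*(-238) = 632604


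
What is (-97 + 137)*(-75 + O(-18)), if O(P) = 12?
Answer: -2520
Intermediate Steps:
(-97 + 137)*(-75 + O(-18)) = (-97 + 137)*(-75 + 12) = 40*(-63) = -2520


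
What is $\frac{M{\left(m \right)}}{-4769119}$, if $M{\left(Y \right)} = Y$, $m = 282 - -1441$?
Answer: $- \frac{1723}{4769119} \approx -0.00036128$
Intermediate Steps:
$m = 1723$ ($m = 282 + 1441 = 1723$)
$\frac{M{\left(m \right)}}{-4769119} = \frac{1723}{-4769119} = 1723 \left(- \frac{1}{4769119}\right) = - \frac{1723}{4769119}$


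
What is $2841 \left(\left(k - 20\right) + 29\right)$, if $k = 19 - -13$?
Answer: $116481$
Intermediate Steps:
$k = 32$ ($k = 19 + 13 = 32$)
$2841 \left(\left(k - 20\right) + 29\right) = 2841 \left(\left(32 - 20\right) + 29\right) = 2841 \left(12 + 29\right) = 2841 \cdot 41 = 116481$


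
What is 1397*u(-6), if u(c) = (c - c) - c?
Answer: 8382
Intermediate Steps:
u(c) = -c (u(c) = 0 - c = -c)
1397*u(-6) = 1397*(-1*(-6)) = 1397*6 = 8382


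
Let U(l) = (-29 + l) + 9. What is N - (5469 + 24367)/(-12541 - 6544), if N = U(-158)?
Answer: -3367294/19085 ≈ -176.44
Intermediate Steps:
U(l) = -20 + l
N = -178 (N = -20 - 158 = -178)
N - (5469 + 24367)/(-12541 - 6544) = -178 - (5469 + 24367)/(-12541 - 6544) = -178 - 29836/(-19085) = -178 - 29836*(-1)/19085 = -178 - 1*(-29836/19085) = -178 + 29836/19085 = -3367294/19085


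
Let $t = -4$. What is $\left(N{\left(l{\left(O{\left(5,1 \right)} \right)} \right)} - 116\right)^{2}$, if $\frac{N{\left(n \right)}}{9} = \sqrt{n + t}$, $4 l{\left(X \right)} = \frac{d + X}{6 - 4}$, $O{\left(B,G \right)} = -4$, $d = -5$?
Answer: $\frac{104327}{8} - 522 i \sqrt{82} \approx 13041.0 - 4726.9 i$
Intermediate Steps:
$l{\left(X \right)} = - \frac{5}{8} + \frac{X}{8}$ ($l{\left(X \right)} = \frac{\left(-5 + X\right) \frac{1}{6 - 4}}{4} = \frac{\left(-5 + X\right) \frac{1}{2}}{4} = \frac{- \frac{5}{2} + \frac{X}{2}}{4} = - \frac{5}{8} + \frac{X}{8}$)
$N{\left(n \right)} = 9 \sqrt{-4 + n}$ ($N{\left(n \right)} = 9 \sqrt{n - 4} = 9 \sqrt{-4 + n}$)
$\left(N{\left(l{\left(O{\left(5,1 \right)} \right)} \right)} - 116\right)^{2} = \left(9 \sqrt{-4 + \left(- \frac{5}{8} + \frac{1}{8} \left(-4\right)\right)} - 116\right)^{2} = \left(9 \sqrt{-4 - \frac{9}{8}} - 116\right)^{2} = \left(9 \sqrt{- \frac{41}{8}} - 116\right)^{2} = \left(9 \frac{i \sqrt{82}}{4} - 116\right)^{2} = \left(\frac{9 i \sqrt{82}}{4} - 116\right)^{2} = \left(-116 + \frac{9 i \sqrt{82}}{4}\right)^{2}$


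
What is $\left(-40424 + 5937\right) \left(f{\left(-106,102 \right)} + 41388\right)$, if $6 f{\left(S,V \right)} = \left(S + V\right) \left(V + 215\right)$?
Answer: $- \frac{4260179110}{3} \approx -1.4201 \cdot 10^{9}$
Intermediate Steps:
$f{\left(S,V \right)} = \frac{\left(215 + V\right) \left(S + V\right)}{6}$ ($f{\left(S,V \right)} = \frac{\left(S + V\right) \left(V + 215\right)}{6} = \frac{\left(S + V\right) \left(215 + V\right)}{6} = \frac{\left(215 + V\right) \left(S + V\right)}{6}$)
$\left(-40424 + 5937\right) \left(f{\left(-106,102 \right)} + 41388\right) = \left(-40424 + 5937\right) \left(\left(\frac{102^{2}}{6} + \frac{215}{6} \left(-106\right) + \frac{215}{6} \cdot 102 + \frac{1}{6} \left(-106\right) 102\right) + 41388\right) = - 34487 \left(\left(\frac{1}{6} \cdot 10404 - \frac{11395}{3} + 3655 - 1802\right) + 41388\right) = - 34487 \left(\left(1734 - \frac{11395}{3} + 3655 - 1802\right) + 41388\right) = - 34487 \left(- \frac{634}{3} + 41388\right) = \left(-34487\right) \frac{123530}{3} = - \frac{4260179110}{3}$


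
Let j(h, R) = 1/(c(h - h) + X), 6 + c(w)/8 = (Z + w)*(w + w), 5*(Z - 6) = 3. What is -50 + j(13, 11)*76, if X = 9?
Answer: -2026/39 ≈ -51.949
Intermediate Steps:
Z = 33/5 (Z = 6 + (⅕)*3 = 6 + ⅗ = 33/5 ≈ 6.6000)
c(w) = -48 + 16*w*(33/5 + w) (c(w) = -48 + 8*((33/5 + w)*(w + w)) = -48 + 8*((33/5 + w)*(2*w)) = -48 + 8*(2*w*(33/5 + w)) = -48 + 16*w*(33/5 + w))
j(h, R) = -1/39 (j(h, R) = 1/((-48 + 16*(h - h)² + 528*(h - h)/5) + 9) = 1/((-48 + 16*0² + (528/5)*0) + 9) = 1/((-48 + 16*0 + 0) + 9) = 1/((-48 + 0 + 0) + 9) = 1/(-48 + 9) = 1/(-39) = -1/39)
-50 + j(13, 11)*76 = -50 - 1/39*76 = -50 - 76/39 = -2026/39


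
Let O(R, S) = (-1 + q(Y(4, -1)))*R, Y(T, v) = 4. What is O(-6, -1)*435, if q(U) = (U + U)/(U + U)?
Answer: 0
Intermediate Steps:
q(U) = 1 (q(U) = (2*U)/((2*U)) = (2*U)*(1/(2*U)) = 1)
O(R, S) = 0 (O(R, S) = (-1 + 1)*R = 0*R = 0)
O(-6, -1)*435 = 0*435 = 0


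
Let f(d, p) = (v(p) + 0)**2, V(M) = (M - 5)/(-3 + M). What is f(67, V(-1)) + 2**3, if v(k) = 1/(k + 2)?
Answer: 396/49 ≈ 8.0816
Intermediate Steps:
v(k) = 1/(2 + k)
V(M) = (-5 + M)/(-3 + M)
f(d, p) = (2 + p)**(-2) (f(d, p) = (1/(2 + p) + 0)**2 = (1/(2 + p))**2 = (2 + p)**(-2))
f(67, V(-1)) + 2**3 = (2 + (-5 - 1)/(-3 - 1))**(-2) + 2**3 = (2 - 6/(-4))**(-2) + 8 = (2 - 1/4*(-6))**(-2) + 8 = (2 + 3/2)**(-2) + 8 = (7/2)**(-2) + 8 = 4/49 + 8 = 396/49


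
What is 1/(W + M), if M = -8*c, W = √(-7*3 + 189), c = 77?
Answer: -11/6773 - √42/189644 ≈ -0.0016583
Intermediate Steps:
W = 2*√42 (W = √(-21 + 189) = √168 = 2*√42 ≈ 12.961)
M = -616 (M = -8*77 = -616)
1/(W + M) = 1/(2*√42 - 616) = 1/(-616 + 2*√42)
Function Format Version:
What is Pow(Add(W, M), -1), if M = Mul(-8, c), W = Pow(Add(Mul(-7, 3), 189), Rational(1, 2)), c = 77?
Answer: Add(Rational(-11, 6773), Mul(Rational(-1, 189644), Pow(42, Rational(1, 2)))) ≈ -0.0016583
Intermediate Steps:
W = Mul(2, Pow(42, Rational(1, 2))) (W = Pow(Add(-21, 189), Rational(1, 2)) = Pow(168, Rational(1, 2)) = Mul(2, Pow(42, Rational(1, 2))) ≈ 12.961)
M = -616 (M = Mul(-8, 77) = -616)
Pow(Add(W, M), -1) = Pow(Add(Mul(2, Pow(42, Rational(1, 2))), -616), -1) = Pow(Add(-616, Mul(2, Pow(42, Rational(1, 2)))), -1)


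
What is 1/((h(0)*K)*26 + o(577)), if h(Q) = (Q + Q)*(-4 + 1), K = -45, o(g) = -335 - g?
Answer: -1/912 ≈ -0.0010965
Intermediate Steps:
h(Q) = -6*Q (h(Q) = (2*Q)*(-3) = -6*Q)
1/((h(0)*K)*26 + o(577)) = 1/((-6*0*(-45))*26 + (-335 - 1*577)) = 1/((0*(-45))*26 + (-335 - 577)) = 1/(0*26 - 912) = 1/(0 - 912) = 1/(-912) = -1/912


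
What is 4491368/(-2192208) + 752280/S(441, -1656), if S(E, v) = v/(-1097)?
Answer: 1046941410449/2100866 ≈ 4.9834e+5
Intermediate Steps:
S(E, v) = -v/1097 (S(E, v) = v*(-1/1097) = -v/1097)
4491368/(-2192208) + 752280/S(441, -1656) = 4491368/(-2192208) + 752280/((-1/1097*(-1656))) = 4491368*(-1/2192208) + 752280/(1656/1097) = -561421/274026 + 752280*(1097/1656) = -561421/274026 + 34385465/69 = 1046941410449/2100866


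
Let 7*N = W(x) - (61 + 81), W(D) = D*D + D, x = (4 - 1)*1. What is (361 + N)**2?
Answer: 5745609/49 ≈ 1.1726e+5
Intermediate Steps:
x = 3 (x = 3*1 = 3)
W(D) = D + D**2 (W(D) = D**2 + D = D + D**2)
N = -130/7 (N = (3*(1 + 3) - (61 + 81))/7 = (3*4 - 1*142)/7 = (12 - 142)/7 = (1/7)*(-130) = -130/7 ≈ -18.571)
(361 + N)**2 = (361 - 130/7)**2 = (2397/7)**2 = 5745609/49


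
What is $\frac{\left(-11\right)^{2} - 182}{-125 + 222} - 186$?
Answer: $- \frac{18103}{97} \approx -186.63$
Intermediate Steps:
$\frac{\left(-11\right)^{2} - 182}{-125 + 222} - 186 = \frac{121 - 182}{97} - 186 = \left(-61\right) \frac{1}{97} - 186 = - \frac{61}{97} - 186 = - \frac{18103}{97}$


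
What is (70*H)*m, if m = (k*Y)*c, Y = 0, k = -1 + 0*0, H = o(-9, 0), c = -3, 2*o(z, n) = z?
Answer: 0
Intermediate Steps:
o(z, n) = z/2
H = -9/2 (H = (½)*(-9) = -9/2 ≈ -4.5000)
k = -1 (k = -1 + 0 = -1)
m = 0 (m = -1*0*(-3) = 0*(-3) = 0)
(70*H)*m = (70*(-9/2))*0 = -315*0 = 0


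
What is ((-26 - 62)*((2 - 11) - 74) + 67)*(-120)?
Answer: -884520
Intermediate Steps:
((-26 - 62)*((2 - 11) - 74) + 67)*(-120) = (-88*(-9 - 74) + 67)*(-120) = (-88*(-83) + 67)*(-120) = (7304 + 67)*(-120) = 7371*(-120) = -884520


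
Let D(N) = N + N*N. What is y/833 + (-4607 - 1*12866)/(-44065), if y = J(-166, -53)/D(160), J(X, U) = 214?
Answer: 1071275605/2701572272 ≈ 0.39654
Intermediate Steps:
D(N) = N + N²
y = 107/12880 (y = 214/((160*(1 + 160))) = 214/((160*161)) = 214/25760 = 214*(1/25760) = 107/12880 ≈ 0.0083075)
y/833 + (-4607 - 1*12866)/(-44065) = (107/12880)/833 + (-4607 - 1*12866)/(-44065) = (107/12880)*(1/833) + (-4607 - 12866)*(-1/44065) = 107/10729040 - 17473*(-1/44065) = 107/10729040 + 17473/44065 = 1071275605/2701572272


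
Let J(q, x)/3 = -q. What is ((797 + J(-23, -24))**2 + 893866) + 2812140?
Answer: 4455962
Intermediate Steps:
J(q, x) = -3*q (J(q, x) = 3*(-q) = -3*q)
((797 + J(-23, -24))**2 + 893866) + 2812140 = ((797 - 3*(-23))**2 + 893866) + 2812140 = ((797 + 69)**2 + 893866) + 2812140 = (866**2 + 893866) + 2812140 = (749956 + 893866) + 2812140 = 1643822 + 2812140 = 4455962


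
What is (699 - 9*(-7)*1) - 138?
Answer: 624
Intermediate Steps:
(699 - 9*(-7)*1) - 138 = (699 + 63*1) - 138 = (699 + 63) - 138 = 762 - 138 = 624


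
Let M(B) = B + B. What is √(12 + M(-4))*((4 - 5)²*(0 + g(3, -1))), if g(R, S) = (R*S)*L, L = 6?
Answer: -36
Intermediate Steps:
M(B) = 2*B
g(R, S) = 6*R*S (g(R, S) = (R*S)*6 = 6*R*S)
√(12 + M(-4))*((4 - 5)²*(0 + g(3, -1))) = √(12 + 2*(-4))*((4 - 5)²*(0 + 6*3*(-1))) = √(12 - 8)*((-1)²*(0 - 18)) = √4*(1*(-18)) = 2*(-18) = -36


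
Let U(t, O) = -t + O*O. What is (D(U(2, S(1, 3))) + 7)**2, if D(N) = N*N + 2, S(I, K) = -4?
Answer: 42025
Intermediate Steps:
U(t, O) = O**2 - t (U(t, O) = -t + O**2 = O**2 - t)
D(N) = 2 + N**2 (D(N) = N**2 + 2 = 2 + N**2)
(D(U(2, S(1, 3))) + 7)**2 = ((2 + ((-4)**2 - 1*2)**2) + 7)**2 = ((2 + (16 - 2)**2) + 7)**2 = ((2 + 14**2) + 7)**2 = ((2 + 196) + 7)**2 = (198 + 7)**2 = 205**2 = 42025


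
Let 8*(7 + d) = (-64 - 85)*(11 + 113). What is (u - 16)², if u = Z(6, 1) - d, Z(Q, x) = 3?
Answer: 21224449/4 ≈ 5.3061e+6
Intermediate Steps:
d = -4633/2 (d = -7 + ((-64 - 85)*(11 + 113))/8 = -7 + (-149*124)/8 = -7 + (⅛)*(-18476) = -7 - 4619/2 = -4633/2 ≈ -2316.5)
u = 4639/2 (u = 3 - 1*(-4633/2) = 3 + 4633/2 = 4639/2 ≈ 2319.5)
(u - 16)² = (4639/2 - 16)² = (4607/2)² = 21224449/4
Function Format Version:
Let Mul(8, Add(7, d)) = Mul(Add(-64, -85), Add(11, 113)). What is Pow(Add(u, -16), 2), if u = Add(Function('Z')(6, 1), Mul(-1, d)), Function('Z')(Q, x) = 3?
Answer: Rational(21224449, 4) ≈ 5.3061e+6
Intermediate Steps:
d = Rational(-4633, 2) (d = Add(-7, Mul(Rational(1, 8), Mul(Add(-64, -85), Add(11, 113)))) = Add(-7, Mul(Rational(1, 8), Mul(-149, 124))) = Add(-7, Mul(Rational(1, 8), -18476)) = Add(-7, Rational(-4619, 2)) = Rational(-4633, 2) ≈ -2316.5)
u = Rational(4639, 2) (u = Add(3, Mul(-1, Rational(-4633, 2))) = Add(3, Rational(4633, 2)) = Rational(4639, 2) ≈ 2319.5)
Pow(Add(u, -16), 2) = Pow(Add(Rational(4639, 2), -16), 2) = Pow(Rational(4607, 2), 2) = Rational(21224449, 4)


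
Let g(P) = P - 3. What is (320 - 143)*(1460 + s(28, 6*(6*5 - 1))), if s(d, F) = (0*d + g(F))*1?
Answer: 288687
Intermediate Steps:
g(P) = -3 + P
s(d, F) = -3 + F (s(d, F) = (0*d + (-3 + F))*1 = (0 + (-3 + F))*1 = (-3 + F)*1 = -3 + F)
(320 - 143)*(1460 + s(28, 6*(6*5 - 1))) = (320 - 143)*(1460 + (-3 + 6*(6*5 - 1))) = 177*(1460 + (-3 + 6*(30 - 1))) = 177*(1460 + (-3 + 6*29)) = 177*(1460 + (-3 + 174)) = 177*(1460 + 171) = 177*1631 = 288687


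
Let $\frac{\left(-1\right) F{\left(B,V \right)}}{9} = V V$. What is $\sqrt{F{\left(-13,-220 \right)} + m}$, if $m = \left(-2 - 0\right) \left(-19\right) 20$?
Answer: $2 i \sqrt{108710} \approx 659.42 i$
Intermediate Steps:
$F{\left(B,V \right)} = - 9 V^{2}$ ($F{\left(B,V \right)} = - 9 V V = - 9 V^{2}$)
$m = 760$ ($m = \left(-2 + 0\right) \left(-19\right) 20 = \left(-2\right) \left(-19\right) 20 = 38 \cdot 20 = 760$)
$\sqrt{F{\left(-13,-220 \right)} + m} = \sqrt{- 9 \left(-220\right)^{2} + 760} = \sqrt{\left(-9\right) 48400 + 760} = \sqrt{-435600 + 760} = \sqrt{-434840} = 2 i \sqrt{108710}$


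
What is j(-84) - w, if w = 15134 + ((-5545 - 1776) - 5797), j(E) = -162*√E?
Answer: -2016 - 324*I*√21 ≈ -2016.0 - 1484.8*I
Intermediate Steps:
w = 2016 (w = 15134 + (-7321 - 5797) = 15134 - 13118 = 2016)
j(-84) - w = -324*I*√21 - 1*2016 = -324*I*√21 - 2016 = -2016 - 324*I*√21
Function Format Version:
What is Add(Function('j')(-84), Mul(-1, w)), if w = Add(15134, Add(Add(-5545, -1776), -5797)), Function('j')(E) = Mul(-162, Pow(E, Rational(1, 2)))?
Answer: Add(-2016, Mul(-324, I, Pow(21, Rational(1, 2)))) ≈ Add(-2016.0, Mul(-1484.8, I))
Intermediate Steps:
w = 2016 (w = Add(15134, Add(-7321, -5797)) = Add(15134, -13118) = 2016)
Add(Function('j')(-84), Mul(-1, w)) = Add(Mul(-162, Pow(-84, Rational(1, 2))), Mul(-1, 2016)) = Add(Mul(-162, Mul(2, I, Pow(21, Rational(1, 2)))), -2016) = Add(Mul(-324, I, Pow(21, Rational(1, 2))), -2016) = Add(-2016, Mul(-324, I, Pow(21, Rational(1, 2))))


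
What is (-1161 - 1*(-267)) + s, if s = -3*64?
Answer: -1086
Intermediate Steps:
s = -192
(-1161 - 1*(-267)) + s = (-1161 - 1*(-267)) - 192 = (-1161 + 267) - 192 = -894 - 192 = -1086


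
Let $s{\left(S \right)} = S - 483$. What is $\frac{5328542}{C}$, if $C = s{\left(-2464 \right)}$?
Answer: $- \frac{5328542}{2947} \approx -1808.1$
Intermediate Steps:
$s{\left(S \right)} = -483 + S$
$C = -2947$ ($C = -483 - 2464 = -2947$)
$\frac{5328542}{C} = \frac{5328542}{-2947} = 5328542 \left(- \frac{1}{2947}\right) = - \frac{5328542}{2947}$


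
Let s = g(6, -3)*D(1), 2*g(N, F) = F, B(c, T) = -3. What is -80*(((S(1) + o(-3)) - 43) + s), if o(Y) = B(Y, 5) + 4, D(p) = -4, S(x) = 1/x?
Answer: 2800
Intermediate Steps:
g(N, F) = F/2
o(Y) = 1 (o(Y) = -3 + 4 = 1)
s = 6 (s = ((½)*(-3))*(-4) = -3/2*(-4) = 6)
-80*(((S(1) + o(-3)) - 43) + s) = -80*(((1/1 + 1) - 43) + 6) = -80*(((1 + 1) - 43) + 6) = -80*((2 - 43) + 6) = -80*(-41 + 6) = -80*(-35) = 2800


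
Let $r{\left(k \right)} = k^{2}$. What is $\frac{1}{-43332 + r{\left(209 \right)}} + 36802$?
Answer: $\frac{12843899}{349} \approx 36802.0$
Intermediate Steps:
$\frac{1}{-43332 + r{\left(209 \right)}} + 36802 = \frac{1}{-43332 + 209^{2}} + 36802 = \frac{1}{-43332 + 43681} + 36802 = \frac{1}{349} + 36802 = \frac{12843899}{349}$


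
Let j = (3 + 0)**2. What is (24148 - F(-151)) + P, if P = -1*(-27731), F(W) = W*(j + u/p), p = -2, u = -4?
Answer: 53540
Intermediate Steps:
j = 9 (j = 3**2 = 9)
F(W) = 11*W (F(W) = W*(9 - 4/(-2)) = W*(9 - 4*(-1/2)) = W*(9 + 2) = W*11 = 11*W)
P = 27731
(24148 - F(-151)) + P = (24148 - 11*(-151)) + 27731 = (24148 - 1*(-1661)) + 27731 = (24148 + 1661) + 27731 = 25809 + 27731 = 53540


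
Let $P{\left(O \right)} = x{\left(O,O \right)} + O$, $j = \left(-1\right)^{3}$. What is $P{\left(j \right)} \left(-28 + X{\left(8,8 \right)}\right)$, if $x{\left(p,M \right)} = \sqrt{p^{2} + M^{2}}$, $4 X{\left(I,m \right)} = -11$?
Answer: $\frac{123}{4} - \frac{123 \sqrt{2}}{4} \approx -12.737$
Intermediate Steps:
$X{\left(I,m \right)} = - \frac{11}{4}$ ($X{\left(I,m \right)} = \frac{1}{4} \left(-11\right) = - \frac{11}{4}$)
$x{\left(p,M \right)} = \sqrt{M^{2} + p^{2}}$
$j = -1$
$P{\left(O \right)} = O + \sqrt{2} \sqrt{O^{2}}$ ($P{\left(O \right)} = \sqrt{O^{2} + O^{2}} + O = \sqrt{2 O^{2}} + O = \sqrt{2} \sqrt{O^{2}} + O = O + \sqrt{2} \sqrt{O^{2}}$)
$P{\left(j \right)} \left(-28 + X{\left(8,8 \right)}\right) = \left(-1 + \sqrt{2} \sqrt{\left(-1\right)^{2}}\right) \left(-28 - \frac{11}{4}\right) = \left(-1 + \sqrt{2} \sqrt{1}\right) \left(- \frac{123}{4}\right) = \left(-1 + \sqrt{2} \cdot 1\right) \left(- \frac{123}{4}\right) = \left(-1 + \sqrt{2}\right) \left(- \frac{123}{4}\right) = \frac{123}{4} - \frac{123 \sqrt{2}}{4}$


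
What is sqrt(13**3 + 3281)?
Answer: sqrt(5478) ≈ 74.014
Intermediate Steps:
sqrt(13**3 + 3281) = sqrt(2197 + 3281) = sqrt(5478)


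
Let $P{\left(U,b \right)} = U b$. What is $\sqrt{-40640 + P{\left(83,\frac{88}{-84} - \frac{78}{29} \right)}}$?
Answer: $\frac{2 i \sqrt{3796912203}}{609} \approx 202.36 i$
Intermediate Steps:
$\sqrt{-40640 + P{\left(83,\frac{88}{-84} - \frac{78}{29} \right)}} = \sqrt{-40640 + 83 \left(\frac{88}{-84} - \frac{78}{29}\right)} = \sqrt{-40640 + 83 \left(88 \left(- \frac{1}{84}\right) - \frac{78}{29}\right)} = \sqrt{-40640 + 83 \left(- \frac{22}{21} - \frac{78}{29}\right)} = \sqrt{-40640 + 83 \left(- \frac{2276}{609}\right)} = \sqrt{-40640 - \frac{188908}{609}} = \sqrt{- \frac{24938668}{609}} = \frac{2 i \sqrt{3796912203}}{609}$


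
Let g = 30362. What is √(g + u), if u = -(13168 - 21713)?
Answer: 3*√4323 ≈ 197.25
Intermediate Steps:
u = 8545 (u = -1*(-8545) = 8545)
√(g + u) = √(30362 + 8545) = √38907 = 3*√4323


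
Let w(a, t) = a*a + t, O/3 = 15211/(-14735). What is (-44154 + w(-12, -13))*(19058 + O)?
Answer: -1765787667133/2105 ≈ -8.3885e+8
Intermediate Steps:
O = -6519/2105 (O = 3*(15211/(-14735)) = 3*(15211*(-1/14735)) = 3*(-2173/2105) = -6519/2105 ≈ -3.0969)
w(a, t) = t + a² (w(a, t) = a² + t = t + a²)
(-44154 + w(-12, -13))*(19058 + O) = (-44154 + (-13 + (-12)²))*(19058 - 6519/2105) = (-44154 + (-13 + 144))*(40110571/2105) = (-44154 + 131)*(40110571/2105) = -44023*40110571/2105 = -1765787667133/2105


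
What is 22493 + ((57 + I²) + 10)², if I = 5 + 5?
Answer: 50382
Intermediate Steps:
I = 10
22493 + ((57 + I²) + 10)² = 22493 + ((57 + 10²) + 10)² = 22493 + ((57 + 100) + 10)² = 22493 + (157 + 10)² = 22493 + 167² = 22493 + 27889 = 50382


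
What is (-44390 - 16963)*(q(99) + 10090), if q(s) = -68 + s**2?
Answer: -1216200519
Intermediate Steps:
(-44390 - 16963)*(q(99) + 10090) = (-44390 - 16963)*((-68 + 99**2) + 10090) = -61353*((-68 + 9801) + 10090) = -61353*(9733 + 10090) = -61353*19823 = -1216200519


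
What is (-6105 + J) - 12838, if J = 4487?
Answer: -14456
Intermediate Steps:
(-6105 + J) - 12838 = (-6105 + 4487) - 12838 = -1618 - 12838 = -14456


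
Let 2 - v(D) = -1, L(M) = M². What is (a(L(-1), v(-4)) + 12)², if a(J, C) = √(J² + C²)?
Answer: (12 + √10)² ≈ 229.89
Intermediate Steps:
v(D) = 3 (v(D) = 2 - 1*(-1) = 2 + 1 = 3)
a(J, C) = √(C² + J²)
(a(L(-1), v(-4)) + 12)² = (√(3² + ((-1)²)²) + 12)² = (√(9 + 1²) + 12)² = (√(9 + 1) + 12)² = (√10 + 12)² = (12 + √10)²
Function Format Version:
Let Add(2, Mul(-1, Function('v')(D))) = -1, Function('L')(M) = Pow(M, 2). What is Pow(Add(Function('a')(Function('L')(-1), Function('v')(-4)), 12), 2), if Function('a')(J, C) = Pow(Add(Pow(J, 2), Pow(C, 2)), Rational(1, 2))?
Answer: Pow(Add(12, Pow(10, Rational(1, 2))), 2) ≈ 229.89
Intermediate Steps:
Function('v')(D) = 3 (Function('v')(D) = Add(2, Mul(-1, -1)) = Add(2, 1) = 3)
Function('a')(J, C) = Pow(Add(Pow(C, 2), Pow(J, 2)), Rational(1, 2))
Pow(Add(Function('a')(Function('L')(-1), Function('v')(-4)), 12), 2) = Pow(Add(Pow(Add(Pow(3, 2), Pow(Pow(-1, 2), 2)), Rational(1, 2)), 12), 2) = Pow(Add(Pow(Add(9, Pow(1, 2)), Rational(1, 2)), 12), 2) = Pow(Add(Pow(Add(9, 1), Rational(1, 2)), 12), 2) = Pow(Add(Pow(10, Rational(1, 2)), 12), 2) = Pow(Add(12, Pow(10, Rational(1, 2))), 2)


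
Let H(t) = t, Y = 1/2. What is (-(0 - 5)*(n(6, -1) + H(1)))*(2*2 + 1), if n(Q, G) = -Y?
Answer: 25/2 ≈ 12.500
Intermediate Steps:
Y = ½ (Y = 1*(½) = ½ ≈ 0.50000)
n(Q, G) = -½ (n(Q, G) = -1*½ = -½)
(-(0 - 5)*(n(6, -1) + H(1)))*(2*2 + 1) = (-(0 - 5)*(-½ + 1))*(2*2 + 1) = (-(-5)/2)*(4 + 1) = -1*(-5/2)*5 = (5/2)*5 = 25/2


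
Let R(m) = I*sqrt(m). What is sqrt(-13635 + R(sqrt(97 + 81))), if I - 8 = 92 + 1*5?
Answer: sqrt(-13635 + 105*178**(1/4)) ≈ 115.11*I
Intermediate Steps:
I = 105 (I = 8 + (92 + 1*5) = 8 + (92 + 5) = 8 + 97 = 105)
R(m) = 105*sqrt(m)
sqrt(-13635 + R(sqrt(97 + 81))) = sqrt(-13635 + 105*sqrt(sqrt(97 + 81))) = sqrt(-13635 + 105*sqrt(sqrt(178))) = sqrt(-13635 + 105*178**(1/4))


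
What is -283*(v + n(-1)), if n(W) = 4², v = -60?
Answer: 12452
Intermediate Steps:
n(W) = 16
-283*(v + n(-1)) = -283*(-60 + 16) = -283*(-44) = 12452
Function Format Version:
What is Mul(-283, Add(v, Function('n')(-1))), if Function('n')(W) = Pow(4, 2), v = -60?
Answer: 12452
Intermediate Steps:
Function('n')(W) = 16
Mul(-283, Add(v, Function('n')(-1))) = Mul(-283, Add(-60, 16)) = Mul(-283, -44) = 12452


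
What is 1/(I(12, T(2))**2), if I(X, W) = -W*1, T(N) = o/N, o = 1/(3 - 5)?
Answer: 16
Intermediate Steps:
o = -1/2 (o = 1/(-2) = -1/2 ≈ -0.50000)
T(N) = -1/(2*N)
I(X, W) = -W
1/(I(12, T(2))**2) = 1/((-(-1)/(2*2))**2) = 1/((-1*(-1/4))**2) = 1/((1/4)**2) = 1/(1/16) = 16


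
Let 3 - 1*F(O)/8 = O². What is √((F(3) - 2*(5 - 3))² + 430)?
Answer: √3134 ≈ 55.982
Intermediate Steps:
F(O) = 24 - 8*O²
√((F(3) - 2*(5 - 3))² + 430) = √(((24 - 8*3²) - 2*(5 - 3))² + 430) = √(((24 - 8*9) - 2*2)² + 430) = √(((24 - 72) - 4)² + 430) = √((-48 - 4)² + 430) = √((-52)² + 430) = √(2704 + 430) = √3134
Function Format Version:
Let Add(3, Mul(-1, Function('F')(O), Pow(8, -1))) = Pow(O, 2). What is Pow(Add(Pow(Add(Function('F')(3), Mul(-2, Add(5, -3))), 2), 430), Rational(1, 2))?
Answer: Pow(3134, Rational(1, 2)) ≈ 55.982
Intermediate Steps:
Function('F')(O) = Add(24, Mul(-8, Pow(O, 2)))
Pow(Add(Pow(Add(Function('F')(3), Mul(-2, Add(5, -3))), 2), 430), Rational(1, 2)) = Pow(Add(Pow(Add(Add(24, Mul(-8, Pow(3, 2))), Mul(-2, Add(5, -3))), 2), 430), Rational(1, 2)) = Pow(Add(Pow(Add(Add(24, Mul(-8, 9)), Mul(-2, 2)), 2), 430), Rational(1, 2)) = Pow(Add(Pow(Add(Add(24, -72), -4), 2), 430), Rational(1, 2)) = Pow(Add(Pow(Add(-48, -4), 2), 430), Rational(1, 2)) = Pow(Add(Pow(-52, 2), 430), Rational(1, 2)) = Pow(Add(2704, 430), Rational(1, 2)) = Pow(3134, Rational(1, 2))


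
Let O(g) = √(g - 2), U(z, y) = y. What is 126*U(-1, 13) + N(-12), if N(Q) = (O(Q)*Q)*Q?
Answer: 1638 + 144*I*√14 ≈ 1638.0 + 538.8*I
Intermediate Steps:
O(g) = √(-2 + g)
N(Q) = Q²*√(-2 + Q) (N(Q) = (√(-2 + Q)*Q)*Q = (Q*√(-2 + Q))*Q = Q²*√(-2 + Q))
126*U(-1, 13) + N(-12) = 126*13 + (-12)²*√(-2 - 12) = 1638 + 144*√(-14) = 1638 + 144*(I*√14) = 1638 + 144*I*√14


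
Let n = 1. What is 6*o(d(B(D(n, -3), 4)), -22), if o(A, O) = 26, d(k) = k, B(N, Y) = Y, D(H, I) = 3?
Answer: 156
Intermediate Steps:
6*o(d(B(D(n, -3), 4)), -22) = 6*26 = 156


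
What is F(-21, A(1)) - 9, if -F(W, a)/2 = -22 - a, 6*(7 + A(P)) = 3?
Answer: 22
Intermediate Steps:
A(P) = -13/2 (A(P) = -7 + (⅙)*3 = -7 + ½ = -13/2)
F(W, a) = 44 + 2*a (F(W, a) = -2*(-22 - a) = 44 + 2*a)
F(-21, A(1)) - 9 = (44 + 2*(-13/2)) - 9 = (44 - 13) - 9 = 31 - 9 = 22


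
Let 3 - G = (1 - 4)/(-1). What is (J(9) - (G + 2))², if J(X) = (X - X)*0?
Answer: 4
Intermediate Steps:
G = 0 (G = 3 - (1 - 4)/(-1) = 3 - (-1)*(-3) = 3 - 1*3 = 3 - 3 = 0)
J(X) = 0 (J(X) = 0*0 = 0)
(J(9) - (G + 2))² = (0 - (0 + 2))² = (0 - 1*2)² = (0 - 2)² = (-2)² = 4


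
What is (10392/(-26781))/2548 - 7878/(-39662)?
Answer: 3197420845/16109851667 ≈ 0.19848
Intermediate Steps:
(10392/(-26781))/2548 - 7878/(-39662) = (10392*(-1/26781))*(1/2548) - 7878*(-1/39662) = -3464/8927*1/2548 + 3939/19831 = -866/5686499 + 3939/19831 = 3197420845/16109851667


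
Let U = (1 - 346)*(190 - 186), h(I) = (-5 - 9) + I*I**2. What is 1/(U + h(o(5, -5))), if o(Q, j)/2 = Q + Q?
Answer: 1/6606 ≈ 0.00015138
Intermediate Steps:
o(Q, j) = 4*Q (o(Q, j) = 2*(Q + Q) = 2*(2*Q) = 4*Q)
h(I) = -14 + I**3
U = -1380 (U = -345*4 = -1380)
1/(U + h(o(5, -5))) = 1/(-1380 + (-14 + (4*5)**3)) = 1/(-1380 + (-14 + 20**3)) = 1/(-1380 + (-14 + 8000)) = 1/(-1380 + 7986) = 1/6606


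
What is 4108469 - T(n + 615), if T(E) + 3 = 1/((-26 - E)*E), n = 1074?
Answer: 11900743791721/2896635 ≈ 4.1085e+6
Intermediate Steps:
T(E) = -3 + 1/(E*(-26 - E)) (T(E) = -3 + 1/((-26 - E)*E) = -3 + 1/(E*(-26 - E)))
4108469 - T(n + 615) = 4108469 - (-1 - 78*(1074 + 615) - 3*(1074 + 615)**2)/((1074 + 615)*(26 + (1074 + 615))) = 4108469 - (-1 - 78*1689 - 3*1689**2)/(1689*(26 + 1689)) = 4108469 - (-1 - 131742 - 3*2852721)/(1689*1715) = 4108469 - (-1 - 131742 - 8558163)/(1689*1715) = 4108469 - (-8689906)/(1689*1715) = 4108469 - 1*(-8689906/2896635) = 4108469 + 8689906/2896635 = 11900743791721/2896635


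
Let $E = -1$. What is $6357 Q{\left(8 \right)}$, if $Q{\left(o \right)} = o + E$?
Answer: $44499$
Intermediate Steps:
$Q{\left(o \right)} = -1 + o$ ($Q{\left(o \right)} = o - 1 = -1 + o$)
$6357 Q{\left(8 \right)} = 6357 \left(-1 + 8\right) = 6357 \cdot 7 = 44499$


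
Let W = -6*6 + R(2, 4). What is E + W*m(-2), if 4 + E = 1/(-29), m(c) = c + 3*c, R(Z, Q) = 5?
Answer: 7075/29 ≈ 243.97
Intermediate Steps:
m(c) = 4*c
E = -117/29 (E = -4 + 1/(-29) = -4 - 1/29 = -117/29 ≈ -4.0345)
W = -31 (W = -6*6 + 5 = -36 + 5 = -31)
E + W*m(-2) = -117/29 - 124*(-2) = -117/29 - 31*(-8) = -117/29 + 248 = 7075/29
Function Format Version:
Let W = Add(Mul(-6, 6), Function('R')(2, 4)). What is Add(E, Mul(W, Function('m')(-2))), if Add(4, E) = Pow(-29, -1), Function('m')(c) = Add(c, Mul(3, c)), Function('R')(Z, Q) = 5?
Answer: Rational(7075, 29) ≈ 243.97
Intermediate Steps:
Function('m')(c) = Mul(4, c)
E = Rational(-117, 29) (E = Add(-4, Pow(-29, -1)) = Add(-4, Rational(-1, 29)) = Rational(-117, 29) ≈ -4.0345)
W = -31 (W = Add(Mul(-6, 6), 5) = Add(-36, 5) = -31)
Add(E, Mul(W, Function('m')(-2))) = Add(Rational(-117, 29), Mul(-31, Mul(4, -2))) = Add(Rational(-117, 29), Mul(-31, -8)) = Add(Rational(-117, 29), 248) = Rational(7075, 29)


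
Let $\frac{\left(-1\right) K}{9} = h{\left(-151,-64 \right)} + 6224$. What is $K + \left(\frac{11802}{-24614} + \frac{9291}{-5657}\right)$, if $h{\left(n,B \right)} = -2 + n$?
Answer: $- \frac{3804153098955}{69620699} \approx -54641.0$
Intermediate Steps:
$K = -54639$ ($K = - 9 \left(\left(-2 - 151\right) + 6224\right) = - 9 \left(-153 + 6224\right) = \left(-9\right) 6071 = -54639$)
$K + \left(\frac{11802}{-24614} + \frac{9291}{-5657}\right) = -54639 + \left(\frac{11802}{-24614} + \frac{9291}{-5657}\right) = -54639 + \left(11802 \left(- \frac{1}{24614}\right) + 9291 \left(- \frac{1}{5657}\right)\right) = -54639 - \frac{147726294}{69620699} = - \frac{3804153098955}{69620699}$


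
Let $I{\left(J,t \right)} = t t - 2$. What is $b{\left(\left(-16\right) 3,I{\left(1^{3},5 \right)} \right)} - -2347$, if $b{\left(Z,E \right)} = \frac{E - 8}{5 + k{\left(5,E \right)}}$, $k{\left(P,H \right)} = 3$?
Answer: $\frac{18791}{8} \approx 2348.9$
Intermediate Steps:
$I{\left(J,t \right)} = -2 + t^{2}$ ($I{\left(J,t \right)} = t^{2} - 2 = -2 + t^{2}$)
$b{\left(Z,E \right)} = -1 + \frac{E}{8}$ ($b{\left(Z,E \right)} = \frac{E - 8}{5 + 3} = \frac{-8 + E}{8} = \left(-8 + E\right) \frac{1}{8} = -1 + \frac{E}{8}$)
$b{\left(\left(-16\right) 3,I{\left(1^{3},5 \right)} \right)} - -2347 = \left(-1 + \frac{-2 + 5^{2}}{8}\right) - -2347 = \left(-1 + \frac{-2 + 25}{8}\right) + 2347 = \left(-1 + \frac{1}{8} \cdot 23\right) + 2347 = \left(-1 + \frac{23}{8}\right) + 2347 = \frac{15}{8} + 2347 = \frac{18791}{8}$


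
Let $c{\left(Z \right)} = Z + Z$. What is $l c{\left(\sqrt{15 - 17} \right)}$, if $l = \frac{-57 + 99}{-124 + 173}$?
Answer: $\frac{12 i \sqrt{2}}{7} \approx 2.4244 i$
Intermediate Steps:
$c{\left(Z \right)} = 2 Z$
$l = \frac{6}{7}$ ($l = \frac{42}{49} = 42 \cdot \frac{1}{49} = \frac{6}{7} \approx 0.85714$)
$l c{\left(\sqrt{15 - 17} \right)} = \frac{6 \cdot 2 \sqrt{15 - 17}}{7} = \frac{6 \cdot 2 \sqrt{-2}}{7} = \frac{6 \cdot 2 i \sqrt{2}}{7} = \frac{12 i \sqrt{2}}{7}$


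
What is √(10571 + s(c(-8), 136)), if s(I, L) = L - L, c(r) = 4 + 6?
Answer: 31*√11 ≈ 102.82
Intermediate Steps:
c(r) = 10
s(I, L) = 0
√(10571 + s(c(-8), 136)) = √(10571 + 0) = √10571 = 31*√11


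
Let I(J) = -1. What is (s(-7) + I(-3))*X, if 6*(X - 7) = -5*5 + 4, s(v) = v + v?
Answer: -105/2 ≈ -52.500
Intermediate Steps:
s(v) = 2*v
X = 7/2 (X = 7 + (-5*5 + 4)/6 = 7 + (-25 + 4)/6 = 7 + (⅙)*(-21) = 7 - 7/2 = 7/2 ≈ 3.5000)
(s(-7) + I(-3))*X = (2*(-7) - 1)*(7/2) = (-14 - 1)*(7/2) = -15*7/2 = -105/2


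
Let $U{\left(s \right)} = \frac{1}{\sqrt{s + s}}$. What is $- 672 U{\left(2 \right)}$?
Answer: $-336$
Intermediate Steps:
$U{\left(s \right)} = \frac{\sqrt{2}}{2 \sqrt{s}}$ ($U{\left(s \right)} = \frac{1}{\sqrt{2 s}} = \frac{1}{\sqrt{2} \sqrt{s}} = \frac{\sqrt{2}}{2 \sqrt{s}}$)
$- 672 U{\left(2 \right)} = - 672 \frac{\sqrt{2}}{2 \sqrt{2}} = - 672 \frac{\sqrt{2} \frac{\sqrt{2}}{2}}{2} = \left(-672\right) \frac{1}{2} = -336$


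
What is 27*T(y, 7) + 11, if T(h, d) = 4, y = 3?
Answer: 119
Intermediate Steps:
27*T(y, 7) + 11 = 27*4 + 11 = 108 + 11 = 119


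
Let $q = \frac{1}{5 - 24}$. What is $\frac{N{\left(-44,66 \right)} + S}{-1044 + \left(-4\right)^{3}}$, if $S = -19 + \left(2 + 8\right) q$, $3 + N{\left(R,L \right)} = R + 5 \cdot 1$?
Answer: $\frac{1169}{21052} \approx 0.055529$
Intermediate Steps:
$N{\left(R,L \right)} = 2 + R$ ($N{\left(R,L \right)} = -3 + \left(R + 5 \cdot 1\right) = -3 + \left(R + 5\right) = -3 + \left(5 + R\right) = 2 + R$)
$q = - \frac{1}{19}$ ($q = \frac{1}{-19} = - \frac{1}{19} \approx -0.052632$)
$S = - \frac{371}{19}$ ($S = -19 + \left(2 + 8\right) \left(- \frac{1}{19}\right) = -19 + 10 \left(- \frac{1}{19}\right) = -19 - \frac{10}{19} = - \frac{371}{19} \approx -19.526$)
$\frac{N{\left(-44,66 \right)} + S}{-1044 + \left(-4\right)^{3}} = \frac{\left(2 - 44\right) - \frac{371}{19}}{-1044 + \left(-4\right)^{3}} = \frac{-42 - \frac{371}{19}}{-1044 - 64} = - \frac{1169}{19 \left(-1108\right)} = \left(- \frac{1169}{19}\right) \left(- \frac{1}{1108}\right) = \frac{1169}{21052}$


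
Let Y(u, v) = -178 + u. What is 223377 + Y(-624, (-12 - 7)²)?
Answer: 222575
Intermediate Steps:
223377 + Y(-624, (-12 - 7)²) = 223377 + (-178 - 624) = 223377 - 802 = 222575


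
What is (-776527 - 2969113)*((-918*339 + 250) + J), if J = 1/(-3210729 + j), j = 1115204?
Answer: 488137565445243528/419105 ≈ 1.1647e+12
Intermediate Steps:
J = -1/2095525 (J = 1/(-3210729 + 1115204) = 1/(-2095525) = -1/2095525 ≈ -4.7721e-7)
(-776527 - 2969113)*((-918*339 + 250) + J) = (-776527 - 2969113)*((-918*339 + 250) - 1/2095525) = -3745640*((-311202 + 250) - 1/2095525) = -3745640*(-310952 - 1/2095525) = -3745640*(-651607689801/2095525) = 488137565445243528/419105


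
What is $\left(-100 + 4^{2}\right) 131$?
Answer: $-11004$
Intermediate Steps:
$\left(-100 + 4^{2}\right) 131 = \left(-100 + 16\right) 131 = \left(-84\right) 131 = -11004$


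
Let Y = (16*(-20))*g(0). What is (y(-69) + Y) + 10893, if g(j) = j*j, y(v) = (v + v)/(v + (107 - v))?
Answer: 1165413/107 ≈ 10892.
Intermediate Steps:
y(v) = 2*v/107 (y(v) = (2*v)/107 = (2*v)*(1/107) = 2*v/107)
g(j) = j**2
Y = 0 (Y = (16*(-20))*0**2 = -320*0 = 0)
(y(-69) + Y) + 10893 = ((2/107)*(-69) + 0) + 10893 = (-138/107 + 0) + 10893 = -138/107 + 10893 = 1165413/107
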